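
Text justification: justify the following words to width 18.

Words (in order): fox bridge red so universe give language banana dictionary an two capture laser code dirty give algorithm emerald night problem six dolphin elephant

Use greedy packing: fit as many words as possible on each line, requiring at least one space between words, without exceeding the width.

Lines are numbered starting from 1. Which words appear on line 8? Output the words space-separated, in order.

Line 1: ['fox', 'bridge', 'red', 'so'] (min_width=17, slack=1)
Line 2: ['universe', 'give'] (min_width=13, slack=5)
Line 3: ['language', 'banana'] (min_width=15, slack=3)
Line 4: ['dictionary', 'an', 'two'] (min_width=17, slack=1)
Line 5: ['capture', 'laser', 'code'] (min_width=18, slack=0)
Line 6: ['dirty', 'give'] (min_width=10, slack=8)
Line 7: ['algorithm', 'emerald'] (min_width=17, slack=1)
Line 8: ['night', 'problem', 'six'] (min_width=17, slack=1)
Line 9: ['dolphin', 'elephant'] (min_width=16, slack=2)

Answer: night problem six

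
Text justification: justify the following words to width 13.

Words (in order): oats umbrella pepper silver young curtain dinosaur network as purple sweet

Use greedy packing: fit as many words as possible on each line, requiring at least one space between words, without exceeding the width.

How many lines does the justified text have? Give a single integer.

Line 1: ['oats', 'umbrella'] (min_width=13, slack=0)
Line 2: ['pepper', 'silver'] (min_width=13, slack=0)
Line 3: ['young', 'curtain'] (min_width=13, slack=0)
Line 4: ['dinosaur'] (min_width=8, slack=5)
Line 5: ['network', 'as'] (min_width=10, slack=3)
Line 6: ['purple', 'sweet'] (min_width=12, slack=1)
Total lines: 6

Answer: 6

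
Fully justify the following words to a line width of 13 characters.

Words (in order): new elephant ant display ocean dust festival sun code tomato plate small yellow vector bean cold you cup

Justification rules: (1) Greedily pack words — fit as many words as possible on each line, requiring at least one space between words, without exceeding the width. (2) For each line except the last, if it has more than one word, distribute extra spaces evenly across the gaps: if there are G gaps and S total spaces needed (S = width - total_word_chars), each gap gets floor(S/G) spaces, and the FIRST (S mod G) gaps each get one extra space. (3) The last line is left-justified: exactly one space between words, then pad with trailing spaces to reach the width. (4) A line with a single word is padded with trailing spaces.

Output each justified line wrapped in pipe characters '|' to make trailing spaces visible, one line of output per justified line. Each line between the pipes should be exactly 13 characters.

Line 1: ['new', 'elephant'] (min_width=12, slack=1)
Line 2: ['ant', 'display'] (min_width=11, slack=2)
Line 3: ['ocean', 'dust'] (min_width=10, slack=3)
Line 4: ['festival', 'sun'] (min_width=12, slack=1)
Line 5: ['code', 'tomato'] (min_width=11, slack=2)
Line 6: ['plate', 'small'] (min_width=11, slack=2)
Line 7: ['yellow', 'vector'] (min_width=13, slack=0)
Line 8: ['bean', 'cold', 'you'] (min_width=13, slack=0)
Line 9: ['cup'] (min_width=3, slack=10)

Answer: |new  elephant|
|ant   display|
|ocean    dust|
|festival  sun|
|code   tomato|
|plate   small|
|yellow vector|
|bean cold you|
|cup          |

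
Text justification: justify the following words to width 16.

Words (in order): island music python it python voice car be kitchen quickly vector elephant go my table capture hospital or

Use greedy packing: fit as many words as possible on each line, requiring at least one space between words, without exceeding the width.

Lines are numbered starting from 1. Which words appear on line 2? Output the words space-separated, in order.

Line 1: ['island', 'music'] (min_width=12, slack=4)
Line 2: ['python', 'it', 'python'] (min_width=16, slack=0)
Line 3: ['voice', 'car', 'be'] (min_width=12, slack=4)
Line 4: ['kitchen', 'quickly'] (min_width=15, slack=1)
Line 5: ['vector', 'elephant'] (min_width=15, slack=1)
Line 6: ['go', 'my', 'table'] (min_width=11, slack=5)
Line 7: ['capture', 'hospital'] (min_width=16, slack=0)
Line 8: ['or'] (min_width=2, slack=14)

Answer: python it python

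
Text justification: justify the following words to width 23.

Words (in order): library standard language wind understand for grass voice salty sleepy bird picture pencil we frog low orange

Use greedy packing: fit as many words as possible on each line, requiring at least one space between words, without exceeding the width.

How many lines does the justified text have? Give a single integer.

Line 1: ['library', 'standard'] (min_width=16, slack=7)
Line 2: ['language', 'wind'] (min_width=13, slack=10)
Line 3: ['understand', 'for', 'grass'] (min_width=20, slack=3)
Line 4: ['voice', 'salty', 'sleepy', 'bird'] (min_width=23, slack=0)
Line 5: ['picture', 'pencil', 'we', 'frog'] (min_width=22, slack=1)
Line 6: ['low', 'orange'] (min_width=10, slack=13)
Total lines: 6

Answer: 6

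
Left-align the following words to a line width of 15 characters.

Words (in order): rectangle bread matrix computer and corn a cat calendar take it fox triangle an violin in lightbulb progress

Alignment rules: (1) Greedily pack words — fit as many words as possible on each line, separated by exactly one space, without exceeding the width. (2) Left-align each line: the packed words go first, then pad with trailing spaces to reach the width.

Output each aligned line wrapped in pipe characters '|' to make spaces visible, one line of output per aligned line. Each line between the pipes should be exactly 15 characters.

Line 1: ['rectangle', 'bread'] (min_width=15, slack=0)
Line 2: ['matrix', 'computer'] (min_width=15, slack=0)
Line 3: ['and', 'corn', 'a', 'cat'] (min_width=14, slack=1)
Line 4: ['calendar', 'take'] (min_width=13, slack=2)
Line 5: ['it', 'fox', 'triangle'] (min_width=15, slack=0)
Line 6: ['an', 'violin', 'in'] (min_width=12, slack=3)
Line 7: ['lightbulb'] (min_width=9, slack=6)
Line 8: ['progress'] (min_width=8, slack=7)

Answer: |rectangle bread|
|matrix computer|
|and corn a cat |
|calendar take  |
|it fox triangle|
|an violin in   |
|lightbulb      |
|progress       |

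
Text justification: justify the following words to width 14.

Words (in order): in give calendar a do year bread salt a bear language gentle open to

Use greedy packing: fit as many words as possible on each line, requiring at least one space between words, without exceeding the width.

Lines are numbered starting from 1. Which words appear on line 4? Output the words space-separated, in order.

Line 1: ['in', 'give'] (min_width=7, slack=7)
Line 2: ['calendar', 'a', 'do'] (min_width=13, slack=1)
Line 3: ['year', 'bread'] (min_width=10, slack=4)
Line 4: ['salt', 'a', 'bear'] (min_width=11, slack=3)
Line 5: ['language'] (min_width=8, slack=6)
Line 6: ['gentle', 'open', 'to'] (min_width=14, slack=0)

Answer: salt a bear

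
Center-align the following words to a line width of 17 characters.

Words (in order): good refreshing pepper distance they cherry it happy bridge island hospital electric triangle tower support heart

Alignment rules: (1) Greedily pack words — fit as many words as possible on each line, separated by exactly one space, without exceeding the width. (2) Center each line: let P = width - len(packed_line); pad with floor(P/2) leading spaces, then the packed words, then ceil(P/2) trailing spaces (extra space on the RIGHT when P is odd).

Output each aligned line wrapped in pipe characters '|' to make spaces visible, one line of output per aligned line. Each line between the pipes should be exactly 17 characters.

Line 1: ['good', 'refreshing'] (min_width=15, slack=2)
Line 2: ['pepper', 'distance'] (min_width=15, slack=2)
Line 3: ['they', 'cherry', 'it'] (min_width=14, slack=3)
Line 4: ['happy', 'bridge'] (min_width=12, slack=5)
Line 5: ['island', 'hospital'] (min_width=15, slack=2)
Line 6: ['electric', 'triangle'] (min_width=17, slack=0)
Line 7: ['tower', 'support'] (min_width=13, slack=4)
Line 8: ['heart'] (min_width=5, slack=12)

Answer: | good refreshing |
| pepper distance |
| they cherry it  |
|  happy bridge   |
| island hospital |
|electric triangle|
|  tower support  |
|      heart      |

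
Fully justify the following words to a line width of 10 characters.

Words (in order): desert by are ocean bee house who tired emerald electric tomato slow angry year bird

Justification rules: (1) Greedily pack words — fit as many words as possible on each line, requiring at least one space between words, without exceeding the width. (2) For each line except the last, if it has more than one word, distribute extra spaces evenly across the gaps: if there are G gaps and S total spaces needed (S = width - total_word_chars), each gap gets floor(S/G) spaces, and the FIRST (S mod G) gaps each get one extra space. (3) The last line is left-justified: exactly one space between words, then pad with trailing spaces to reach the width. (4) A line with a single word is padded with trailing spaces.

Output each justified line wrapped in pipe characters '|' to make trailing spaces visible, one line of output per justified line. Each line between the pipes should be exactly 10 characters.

Line 1: ['desert', 'by'] (min_width=9, slack=1)
Line 2: ['are', 'ocean'] (min_width=9, slack=1)
Line 3: ['bee', 'house'] (min_width=9, slack=1)
Line 4: ['who', 'tired'] (min_width=9, slack=1)
Line 5: ['emerald'] (min_width=7, slack=3)
Line 6: ['electric'] (min_width=8, slack=2)
Line 7: ['tomato'] (min_width=6, slack=4)
Line 8: ['slow', 'angry'] (min_width=10, slack=0)
Line 9: ['year', 'bird'] (min_width=9, slack=1)

Answer: |desert  by|
|are  ocean|
|bee  house|
|who  tired|
|emerald   |
|electric  |
|tomato    |
|slow angry|
|year bird |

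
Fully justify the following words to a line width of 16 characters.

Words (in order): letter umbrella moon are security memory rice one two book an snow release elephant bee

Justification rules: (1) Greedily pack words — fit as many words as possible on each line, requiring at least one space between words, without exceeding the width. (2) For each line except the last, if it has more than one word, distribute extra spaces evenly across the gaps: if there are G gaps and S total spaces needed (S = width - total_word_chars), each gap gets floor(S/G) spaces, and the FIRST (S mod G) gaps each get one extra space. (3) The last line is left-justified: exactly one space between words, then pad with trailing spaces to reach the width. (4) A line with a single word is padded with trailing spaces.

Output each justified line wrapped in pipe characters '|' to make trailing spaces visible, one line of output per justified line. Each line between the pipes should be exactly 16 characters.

Answer: |letter  umbrella|
|moon         are|
|security  memory|
|rice   one   two|
|book   an   snow|
|release elephant|
|bee             |

Derivation:
Line 1: ['letter', 'umbrella'] (min_width=15, slack=1)
Line 2: ['moon', 'are'] (min_width=8, slack=8)
Line 3: ['security', 'memory'] (min_width=15, slack=1)
Line 4: ['rice', 'one', 'two'] (min_width=12, slack=4)
Line 5: ['book', 'an', 'snow'] (min_width=12, slack=4)
Line 6: ['release', 'elephant'] (min_width=16, slack=0)
Line 7: ['bee'] (min_width=3, slack=13)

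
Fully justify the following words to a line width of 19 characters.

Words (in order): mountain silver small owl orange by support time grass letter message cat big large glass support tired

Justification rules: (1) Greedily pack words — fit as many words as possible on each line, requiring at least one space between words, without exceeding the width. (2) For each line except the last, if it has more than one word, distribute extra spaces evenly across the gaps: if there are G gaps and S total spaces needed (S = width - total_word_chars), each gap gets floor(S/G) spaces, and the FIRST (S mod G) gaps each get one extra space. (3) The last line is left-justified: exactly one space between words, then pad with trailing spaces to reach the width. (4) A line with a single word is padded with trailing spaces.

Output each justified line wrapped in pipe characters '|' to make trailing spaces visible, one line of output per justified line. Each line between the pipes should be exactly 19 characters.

Line 1: ['mountain', 'silver'] (min_width=15, slack=4)
Line 2: ['small', 'owl', 'orange', 'by'] (min_width=19, slack=0)
Line 3: ['support', 'time', 'grass'] (min_width=18, slack=1)
Line 4: ['letter', 'message', 'cat'] (min_width=18, slack=1)
Line 5: ['big', 'large', 'glass'] (min_width=15, slack=4)
Line 6: ['support', 'tired'] (min_width=13, slack=6)

Answer: |mountain     silver|
|small owl orange by|
|support  time grass|
|letter  message cat|
|big   large   glass|
|support tired      |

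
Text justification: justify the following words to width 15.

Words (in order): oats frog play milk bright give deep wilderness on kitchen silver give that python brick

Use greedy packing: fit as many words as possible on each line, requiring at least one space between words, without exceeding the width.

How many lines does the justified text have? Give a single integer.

Answer: 7

Derivation:
Line 1: ['oats', 'frog', 'play'] (min_width=14, slack=1)
Line 2: ['milk', 'bright'] (min_width=11, slack=4)
Line 3: ['give', 'deep'] (min_width=9, slack=6)
Line 4: ['wilderness', 'on'] (min_width=13, slack=2)
Line 5: ['kitchen', 'silver'] (min_width=14, slack=1)
Line 6: ['give', 'that'] (min_width=9, slack=6)
Line 7: ['python', 'brick'] (min_width=12, slack=3)
Total lines: 7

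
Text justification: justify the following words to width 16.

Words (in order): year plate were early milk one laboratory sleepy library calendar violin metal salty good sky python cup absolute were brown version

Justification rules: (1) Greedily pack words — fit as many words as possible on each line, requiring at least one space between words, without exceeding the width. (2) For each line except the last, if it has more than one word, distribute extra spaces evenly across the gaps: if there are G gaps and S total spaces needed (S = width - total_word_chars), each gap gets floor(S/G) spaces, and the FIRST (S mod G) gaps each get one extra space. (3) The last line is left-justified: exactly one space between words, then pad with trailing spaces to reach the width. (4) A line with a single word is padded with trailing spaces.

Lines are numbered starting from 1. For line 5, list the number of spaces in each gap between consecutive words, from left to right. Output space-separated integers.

Answer: 2

Derivation:
Line 1: ['year', 'plate', 'were'] (min_width=15, slack=1)
Line 2: ['early', 'milk', 'one'] (min_width=14, slack=2)
Line 3: ['laboratory'] (min_width=10, slack=6)
Line 4: ['sleepy', 'library'] (min_width=14, slack=2)
Line 5: ['calendar', 'violin'] (min_width=15, slack=1)
Line 6: ['metal', 'salty', 'good'] (min_width=16, slack=0)
Line 7: ['sky', 'python', 'cup'] (min_width=14, slack=2)
Line 8: ['absolute', 'were'] (min_width=13, slack=3)
Line 9: ['brown', 'version'] (min_width=13, slack=3)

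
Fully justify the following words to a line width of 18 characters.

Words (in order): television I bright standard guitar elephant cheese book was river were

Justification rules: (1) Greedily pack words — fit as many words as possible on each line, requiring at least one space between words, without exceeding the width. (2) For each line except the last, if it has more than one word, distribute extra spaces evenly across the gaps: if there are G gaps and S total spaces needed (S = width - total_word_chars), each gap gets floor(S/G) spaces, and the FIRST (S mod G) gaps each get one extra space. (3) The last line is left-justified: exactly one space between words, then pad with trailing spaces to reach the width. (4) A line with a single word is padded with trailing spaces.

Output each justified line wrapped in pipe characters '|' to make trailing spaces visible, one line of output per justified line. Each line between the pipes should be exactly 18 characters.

Answer: |television       I|
|bright    standard|
|guitar    elephant|
|cheese   book  was|
|river were        |

Derivation:
Line 1: ['television', 'I'] (min_width=12, slack=6)
Line 2: ['bright', 'standard'] (min_width=15, slack=3)
Line 3: ['guitar', 'elephant'] (min_width=15, slack=3)
Line 4: ['cheese', 'book', 'was'] (min_width=15, slack=3)
Line 5: ['river', 'were'] (min_width=10, slack=8)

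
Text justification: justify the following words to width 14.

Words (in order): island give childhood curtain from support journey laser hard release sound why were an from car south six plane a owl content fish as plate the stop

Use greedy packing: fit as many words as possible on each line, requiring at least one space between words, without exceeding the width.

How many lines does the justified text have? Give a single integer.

Line 1: ['island', 'give'] (min_width=11, slack=3)
Line 2: ['childhood'] (min_width=9, slack=5)
Line 3: ['curtain', 'from'] (min_width=12, slack=2)
Line 4: ['support'] (min_width=7, slack=7)
Line 5: ['journey', 'laser'] (min_width=13, slack=1)
Line 6: ['hard', 'release'] (min_width=12, slack=2)
Line 7: ['sound', 'why', 'were'] (min_width=14, slack=0)
Line 8: ['an', 'from', 'car'] (min_width=11, slack=3)
Line 9: ['south', 'six'] (min_width=9, slack=5)
Line 10: ['plane', 'a', 'owl'] (min_width=11, slack=3)
Line 11: ['content', 'fish'] (min_width=12, slack=2)
Line 12: ['as', 'plate', 'the'] (min_width=12, slack=2)
Line 13: ['stop'] (min_width=4, slack=10)
Total lines: 13

Answer: 13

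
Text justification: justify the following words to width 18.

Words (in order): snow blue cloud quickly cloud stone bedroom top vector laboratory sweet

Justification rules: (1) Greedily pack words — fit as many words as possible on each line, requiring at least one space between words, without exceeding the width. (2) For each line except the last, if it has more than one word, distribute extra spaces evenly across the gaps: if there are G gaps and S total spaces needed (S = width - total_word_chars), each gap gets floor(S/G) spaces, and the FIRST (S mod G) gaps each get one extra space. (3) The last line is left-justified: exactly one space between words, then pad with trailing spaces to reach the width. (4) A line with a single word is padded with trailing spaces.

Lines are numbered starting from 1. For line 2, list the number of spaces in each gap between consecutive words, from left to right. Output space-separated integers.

Line 1: ['snow', 'blue', 'cloud'] (min_width=15, slack=3)
Line 2: ['quickly', 'cloud'] (min_width=13, slack=5)
Line 3: ['stone', 'bedroom', 'top'] (min_width=17, slack=1)
Line 4: ['vector', 'laboratory'] (min_width=17, slack=1)
Line 5: ['sweet'] (min_width=5, slack=13)

Answer: 6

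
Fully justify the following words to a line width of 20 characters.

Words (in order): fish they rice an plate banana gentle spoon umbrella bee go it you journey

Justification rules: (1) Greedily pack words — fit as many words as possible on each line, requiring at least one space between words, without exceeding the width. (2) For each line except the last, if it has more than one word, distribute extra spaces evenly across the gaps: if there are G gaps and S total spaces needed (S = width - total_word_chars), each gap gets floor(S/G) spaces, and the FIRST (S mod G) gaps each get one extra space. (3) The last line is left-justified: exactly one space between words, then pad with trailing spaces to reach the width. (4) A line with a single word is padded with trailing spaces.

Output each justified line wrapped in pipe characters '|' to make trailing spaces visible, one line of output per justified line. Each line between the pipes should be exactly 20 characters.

Answer: |fish  they  rice  an|
|plate  banana gentle|
|spoon  umbrella  bee|
|go it you journey   |

Derivation:
Line 1: ['fish', 'they', 'rice', 'an'] (min_width=17, slack=3)
Line 2: ['plate', 'banana', 'gentle'] (min_width=19, slack=1)
Line 3: ['spoon', 'umbrella', 'bee'] (min_width=18, slack=2)
Line 4: ['go', 'it', 'you', 'journey'] (min_width=17, slack=3)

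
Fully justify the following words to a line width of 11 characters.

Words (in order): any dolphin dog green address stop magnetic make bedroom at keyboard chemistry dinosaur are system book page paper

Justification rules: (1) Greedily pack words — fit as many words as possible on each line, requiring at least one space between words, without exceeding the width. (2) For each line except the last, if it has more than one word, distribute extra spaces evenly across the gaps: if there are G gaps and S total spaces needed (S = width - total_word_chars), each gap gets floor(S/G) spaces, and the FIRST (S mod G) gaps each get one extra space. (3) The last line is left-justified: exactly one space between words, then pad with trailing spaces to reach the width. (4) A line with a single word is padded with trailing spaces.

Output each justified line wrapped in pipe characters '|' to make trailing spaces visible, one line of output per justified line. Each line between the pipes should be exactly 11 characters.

Answer: |any dolphin|
|dog   green|
|address    |
|stop       |
|magnetic   |
|make       |
|bedroom  at|
|keyboard   |
|chemistry  |
|dinosaur   |
|are  system|
|book   page|
|paper      |

Derivation:
Line 1: ['any', 'dolphin'] (min_width=11, slack=0)
Line 2: ['dog', 'green'] (min_width=9, slack=2)
Line 3: ['address'] (min_width=7, slack=4)
Line 4: ['stop'] (min_width=4, slack=7)
Line 5: ['magnetic'] (min_width=8, slack=3)
Line 6: ['make'] (min_width=4, slack=7)
Line 7: ['bedroom', 'at'] (min_width=10, slack=1)
Line 8: ['keyboard'] (min_width=8, slack=3)
Line 9: ['chemistry'] (min_width=9, slack=2)
Line 10: ['dinosaur'] (min_width=8, slack=3)
Line 11: ['are', 'system'] (min_width=10, slack=1)
Line 12: ['book', 'page'] (min_width=9, slack=2)
Line 13: ['paper'] (min_width=5, slack=6)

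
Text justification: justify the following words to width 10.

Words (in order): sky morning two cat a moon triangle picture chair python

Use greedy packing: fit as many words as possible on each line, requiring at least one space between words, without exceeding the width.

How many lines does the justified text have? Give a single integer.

Answer: 8

Derivation:
Line 1: ['sky'] (min_width=3, slack=7)
Line 2: ['morning'] (min_width=7, slack=3)
Line 3: ['two', 'cat', 'a'] (min_width=9, slack=1)
Line 4: ['moon'] (min_width=4, slack=6)
Line 5: ['triangle'] (min_width=8, slack=2)
Line 6: ['picture'] (min_width=7, slack=3)
Line 7: ['chair'] (min_width=5, slack=5)
Line 8: ['python'] (min_width=6, slack=4)
Total lines: 8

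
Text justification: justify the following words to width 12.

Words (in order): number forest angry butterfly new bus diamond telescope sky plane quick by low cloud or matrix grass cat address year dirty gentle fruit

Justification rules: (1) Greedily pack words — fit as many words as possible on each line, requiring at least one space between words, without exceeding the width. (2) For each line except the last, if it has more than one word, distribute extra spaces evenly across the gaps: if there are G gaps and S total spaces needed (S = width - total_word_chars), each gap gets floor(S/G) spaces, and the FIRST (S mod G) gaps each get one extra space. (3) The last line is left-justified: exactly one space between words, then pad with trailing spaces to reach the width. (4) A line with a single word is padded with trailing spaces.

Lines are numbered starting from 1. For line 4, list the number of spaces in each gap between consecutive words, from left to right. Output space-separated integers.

Line 1: ['number'] (min_width=6, slack=6)
Line 2: ['forest', 'angry'] (min_width=12, slack=0)
Line 3: ['butterfly'] (min_width=9, slack=3)
Line 4: ['new', 'bus'] (min_width=7, slack=5)
Line 5: ['diamond'] (min_width=7, slack=5)
Line 6: ['telescope'] (min_width=9, slack=3)
Line 7: ['sky', 'plane'] (min_width=9, slack=3)
Line 8: ['quick', 'by', 'low'] (min_width=12, slack=0)
Line 9: ['cloud', 'or'] (min_width=8, slack=4)
Line 10: ['matrix', 'grass'] (min_width=12, slack=0)
Line 11: ['cat', 'address'] (min_width=11, slack=1)
Line 12: ['year', 'dirty'] (min_width=10, slack=2)
Line 13: ['gentle', 'fruit'] (min_width=12, slack=0)

Answer: 6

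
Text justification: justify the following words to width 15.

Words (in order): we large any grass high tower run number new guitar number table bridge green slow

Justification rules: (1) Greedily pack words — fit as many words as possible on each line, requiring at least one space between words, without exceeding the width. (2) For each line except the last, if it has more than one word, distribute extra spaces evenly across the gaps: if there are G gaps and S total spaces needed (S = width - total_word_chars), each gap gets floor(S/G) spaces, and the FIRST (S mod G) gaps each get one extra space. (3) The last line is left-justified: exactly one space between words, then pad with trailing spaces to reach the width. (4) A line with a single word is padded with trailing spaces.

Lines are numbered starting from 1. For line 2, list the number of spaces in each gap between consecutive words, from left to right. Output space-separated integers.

Line 1: ['we', 'large', 'any'] (min_width=12, slack=3)
Line 2: ['grass', 'high'] (min_width=10, slack=5)
Line 3: ['tower', 'run'] (min_width=9, slack=6)
Line 4: ['number', 'new'] (min_width=10, slack=5)
Line 5: ['guitar', 'number'] (min_width=13, slack=2)
Line 6: ['table', 'bridge'] (min_width=12, slack=3)
Line 7: ['green', 'slow'] (min_width=10, slack=5)

Answer: 6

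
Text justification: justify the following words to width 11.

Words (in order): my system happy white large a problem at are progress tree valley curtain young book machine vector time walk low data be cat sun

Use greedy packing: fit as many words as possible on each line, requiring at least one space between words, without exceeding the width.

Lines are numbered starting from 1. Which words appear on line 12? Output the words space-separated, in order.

Line 1: ['my', 'system'] (min_width=9, slack=2)
Line 2: ['happy', 'white'] (min_width=11, slack=0)
Line 3: ['large', 'a'] (min_width=7, slack=4)
Line 4: ['problem', 'at'] (min_width=10, slack=1)
Line 5: ['are'] (min_width=3, slack=8)
Line 6: ['progress'] (min_width=8, slack=3)
Line 7: ['tree', 'valley'] (min_width=11, slack=0)
Line 8: ['curtain'] (min_width=7, slack=4)
Line 9: ['young', 'book'] (min_width=10, slack=1)
Line 10: ['machine'] (min_width=7, slack=4)
Line 11: ['vector', 'time'] (min_width=11, slack=0)
Line 12: ['walk', 'low'] (min_width=8, slack=3)
Line 13: ['data', 'be', 'cat'] (min_width=11, slack=0)
Line 14: ['sun'] (min_width=3, slack=8)

Answer: walk low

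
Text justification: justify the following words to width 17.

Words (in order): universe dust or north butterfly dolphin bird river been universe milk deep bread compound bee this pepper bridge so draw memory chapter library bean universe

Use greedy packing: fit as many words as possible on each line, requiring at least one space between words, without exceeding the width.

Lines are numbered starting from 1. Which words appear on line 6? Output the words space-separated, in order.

Line 1: ['universe', 'dust', 'or'] (min_width=16, slack=1)
Line 2: ['north', 'butterfly'] (min_width=15, slack=2)
Line 3: ['dolphin', 'bird'] (min_width=12, slack=5)
Line 4: ['river', 'been'] (min_width=10, slack=7)
Line 5: ['universe', 'milk'] (min_width=13, slack=4)
Line 6: ['deep', 'bread'] (min_width=10, slack=7)
Line 7: ['compound', 'bee', 'this'] (min_width=17, slack=0)
Line 8: ['pepper', 'bridge', 'so'] (min_width=16, slack=1)
Line 9: ['draw', 'memory'] (min_width=11, slack=6)
Line 10: ['chapter', 'library'] (min_width=15, slack=2)
Line 11: ['bean', 'universe'] (min_width=13, slack=4)

Answer: deep bread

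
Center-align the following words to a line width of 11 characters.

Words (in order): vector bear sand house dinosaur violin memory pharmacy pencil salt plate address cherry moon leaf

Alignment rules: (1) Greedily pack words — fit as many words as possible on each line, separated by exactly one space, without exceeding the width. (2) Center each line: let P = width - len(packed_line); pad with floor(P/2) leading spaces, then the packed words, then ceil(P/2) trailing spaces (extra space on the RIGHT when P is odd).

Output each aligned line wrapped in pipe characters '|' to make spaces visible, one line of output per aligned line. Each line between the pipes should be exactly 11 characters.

Answer: |vector bear|
|sand house |
| dinosaur  |
|  violin   |
|  memory   |
| pharmacy  |
|pencil salt|
|   plate   |
|  address  |
|cherry moon|
|   leaf    |

Derivation:
Line 1: ['vector', 'bear'] (min_width=11, slack=0)
Line 2: ['sand', 'house'] (min_width=10, slack=1)
Line 3: ['dinosaur'] (min_width=8, slack=3)
Line 4: ['violin'] (min_width=6, slack=5)
Line 5: ['memory'] (min_width=6, slack=5)
Line 6: ['pharmacy'] (min_width=8, slack=3)
Line 7: ['pencil', 'salt'] (min_width=11, slack=0)
Line 8: ['plate'] (min_width=5, slack=6)
Line 9: ['address'] (min_width=7, slack=4)
Line 10: ['cherry', 'moon'] (min_width=11, slack=0)
Line 11: ['leaf'] (min_width=4, slack=7)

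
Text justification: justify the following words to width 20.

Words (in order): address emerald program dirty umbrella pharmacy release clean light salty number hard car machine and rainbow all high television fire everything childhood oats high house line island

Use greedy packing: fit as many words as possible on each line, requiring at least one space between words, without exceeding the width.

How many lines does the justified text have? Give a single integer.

Answer: 11

Derivation:
Line 1: ['address', 'emerald'] (min_width=15, slack=5)
Line 2: ['program', 'dirty'] (min_width=13, slack=7)
Line 3: ['umbrella', 'pharmacy'] (min_width=17, slack=3)
Line 4: ['release', 'clean', 'light'] (min_width=19, slack=1)
Line 5: ['salty', 'number', 'hard'] (min_width=17, slack=3)
Line 6: ['car', 'machine', 'and'] (min_width=15, slack=5)
Line 7: ['rainbow', 'all', 'high'] (min_width=16, slack=4)
Line 8: ['television', 'fire'] (min_width=15, slack=5)
Line 9: ['everything', 'childhood'] (min_width=20, slack=0)
Line 10: ['oats', 'high', 'house', 'line'] (min_width=20, slack=0)
Line 11: ['island'] (min_width=6, slack=14)
Total lines: 11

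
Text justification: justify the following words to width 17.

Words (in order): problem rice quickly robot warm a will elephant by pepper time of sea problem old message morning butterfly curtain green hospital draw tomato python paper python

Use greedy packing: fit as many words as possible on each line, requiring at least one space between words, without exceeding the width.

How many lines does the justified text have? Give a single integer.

Answer: 12

Derivation:
Line 1: ['problem', 'rice'] (min_width=12, slack=5)
Line 2: ['quickly', 'robot'] (min_width=13, slack=4)
Line 3: ['warm', 'a', 'will'] (min_width=11, slack=6)
Line 4: ['elephant', 'by'] (min_width=11, slack=6)
Line 5: ['pepper', 'time', 'of'] (min_width=14, slack=3)
Line 6: ['sea', 'problem', 'old'] (min_width=15, slack=2)
Line 7: ['message', 'morning'] (min_width=15, slack=2)
Line 8: ['butterfly', 'curtain'] (min_width=17, slack=0)
Line 9: ['green', 'hospital'] (min_width=14, slack=3)
Line 10: ['draw', 'tomato'] (min_width=11, slack=6)
Line 11: ['python', 'paper'] (min_width=12, slack=5)
Line 12: ['python'] (min_width=6, slack=11)
Total lines: 12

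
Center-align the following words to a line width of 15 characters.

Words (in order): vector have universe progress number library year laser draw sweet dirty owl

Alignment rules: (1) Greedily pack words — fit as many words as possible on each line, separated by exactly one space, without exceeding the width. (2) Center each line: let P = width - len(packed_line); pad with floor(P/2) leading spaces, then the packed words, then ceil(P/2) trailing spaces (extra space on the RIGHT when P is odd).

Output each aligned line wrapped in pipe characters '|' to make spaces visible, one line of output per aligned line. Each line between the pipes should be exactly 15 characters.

Line 1: ['vector', 'have'] (min_width=11, slack=4)
Line 2: ['universe'] (min_width=8, slack=7)
Line 3: ['progress', 'number'] (min_width=15, slack=0)
Line 4: ['library', 'year'] (min_width=12, slack=3)
Line 5: ['laser', 'draw'] (min_width=10, slack=5)
Line 6: ['sweet', 'dirty', 'owl'] (min_width=15, slack=0)

Answer: |  vector have  |
|   universe    |
|progress number|
| library year  |
|  laser draw   |
|sweet dirty owl|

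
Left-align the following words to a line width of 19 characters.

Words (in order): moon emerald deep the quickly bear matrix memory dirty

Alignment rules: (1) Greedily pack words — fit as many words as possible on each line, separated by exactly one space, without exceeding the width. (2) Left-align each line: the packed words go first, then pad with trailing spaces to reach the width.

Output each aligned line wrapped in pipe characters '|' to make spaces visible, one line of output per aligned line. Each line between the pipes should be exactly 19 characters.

Answer: |moon emerald deep  |
|the quickly bear   |
|matrix memory dirty|

Derivation:
Line 1: ['moon', 'emerald', 'deep'] (min_width=17, slack=2)
Line 2: ['the', 'quickly', 'bear'] (min_width=16, slack=3)
Line 3: ['matrix', 'memory', 'dirty'] (min_width=19, slack=0)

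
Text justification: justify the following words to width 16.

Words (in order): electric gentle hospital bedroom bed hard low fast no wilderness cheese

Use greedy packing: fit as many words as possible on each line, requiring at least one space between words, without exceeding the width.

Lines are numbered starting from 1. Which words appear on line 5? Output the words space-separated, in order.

Line 1: ['electric', 'gentle'] (min_width=15, slack=1)
Line 2: ['hospital', 'bedroom'] (min_width=16, slack=0)
Line 3: ['bed', 'hard', 'low'] (min_width=12, slack=4)
Line 4: ['fast', 'no'] (min_width=7, slack=9)
Line 5: ['wilderness'] (min_width=10, slack=6)
Line 6: ['cheese'] (min_width=6, slack=10)

Answer: wilderness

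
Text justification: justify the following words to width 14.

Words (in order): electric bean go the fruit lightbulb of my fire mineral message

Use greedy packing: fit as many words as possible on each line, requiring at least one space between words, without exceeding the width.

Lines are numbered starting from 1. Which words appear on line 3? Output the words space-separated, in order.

Line 1: ['electric', 'bean'] (min_width=13, slack=1)
Line 2: ['go', 'the', 'fruit'] (min_width=12, slack=2)
Line 3: ['lightbulb', 'of'] (min_width=12, slack=2)
Line 4: ['my', 'fire'] (min_width=7, slack=7)
Line 5: ['mineral'] (min_width=7, slack=7)
Line 6: ['message'] (min_width=7, slack=7)

Answer: lightbulb of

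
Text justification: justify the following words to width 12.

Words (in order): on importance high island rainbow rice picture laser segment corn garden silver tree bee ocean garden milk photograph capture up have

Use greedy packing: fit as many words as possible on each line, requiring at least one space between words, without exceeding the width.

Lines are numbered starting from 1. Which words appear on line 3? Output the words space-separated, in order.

Line 1: ['on'] (min_width=2, slack=10)
Line 2: ['importance'] (min_width=10, slack=2)
Line 3: ['high', 'island'] (min_width=11, slack=1)
Line 4: ['rainbow', 'rice'] (min_width=12, slack=0)
Line 5: ['picture'] (min_width=7, slack=5)
Line 6: ['laser'] (min_width=5, slack=7)
Line 7: ['segment', 'corn'] (min_width=12, slack=0)
Line 8: ['garden'] (min_width=6, slack=6)
Line 9: ['silver', 'tree'] (min_width=11, slack=1)
Line 10: ['bee', 'ocean'] (min_width=9, slack=3)
Line 11: ['garden', 'milk'] (min_width=11, slack=1)
Line 12: ['photograph'] (min_width=10, slack=2)
Line 13: ['capture', 'up'] (min_width=10, slack=2)
Line 14: ['have'] (min_width=4, slack=8)

Answer: high island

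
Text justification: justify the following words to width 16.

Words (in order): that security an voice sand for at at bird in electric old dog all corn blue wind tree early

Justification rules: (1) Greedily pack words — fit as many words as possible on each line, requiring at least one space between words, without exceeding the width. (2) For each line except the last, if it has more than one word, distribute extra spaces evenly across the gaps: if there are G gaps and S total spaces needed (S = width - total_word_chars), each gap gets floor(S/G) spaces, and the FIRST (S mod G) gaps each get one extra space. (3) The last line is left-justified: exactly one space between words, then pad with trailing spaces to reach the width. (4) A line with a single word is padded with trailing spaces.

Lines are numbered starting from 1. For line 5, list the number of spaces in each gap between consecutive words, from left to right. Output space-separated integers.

Answer: 3 2

Derivation:
Line 1: ['that', 'security', 'an'] (min_width=16, slack=0)
Line 2: ['voice', 'sand', 'for'] (min_width=14, slack=2)
Line 3: ['at', 'at', 'bird', 'in'] (min_width=13, slack=3)
Line 4: ['electric', 'old', 'dog'] (min_width=16, slack=0)
Line 5: ['all', 'corn', 'blue'] (min_width=13, slack=3)
Line 6: ['wind', 'tree', 'early'] (min_width=15, slack=1)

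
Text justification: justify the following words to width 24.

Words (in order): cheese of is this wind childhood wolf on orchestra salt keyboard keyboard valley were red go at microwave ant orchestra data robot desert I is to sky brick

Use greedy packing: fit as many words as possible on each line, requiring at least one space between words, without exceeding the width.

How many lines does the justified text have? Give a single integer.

Answer: 7

Derivation:
Line 1: ['cheese', 'of', 'is', 'this', 'wind'] (min_width=22, slack=2)
Line 2: ['childhood', 'wolf', 'on'] (min_width=17, slack=7)
Line 3: ['orchestra', 'salt', 'keyboard'] (min_width=23, slack=1)
Line 4: ['keyboard', 'valley', 'were', 'red'] (min_width=24, slack=0)
Line 5: ['go', 'at', 'microwave', 'ant'] (min_width=19, slack=5)
Line 6: ['orchestra', 'data', 'robot'] (min_width=20, slack=4)
Line 7: ['desert', 'I', 'is', 'to', 'sky', 'brick'] (min_width=24, slack=0)
Total lines: 7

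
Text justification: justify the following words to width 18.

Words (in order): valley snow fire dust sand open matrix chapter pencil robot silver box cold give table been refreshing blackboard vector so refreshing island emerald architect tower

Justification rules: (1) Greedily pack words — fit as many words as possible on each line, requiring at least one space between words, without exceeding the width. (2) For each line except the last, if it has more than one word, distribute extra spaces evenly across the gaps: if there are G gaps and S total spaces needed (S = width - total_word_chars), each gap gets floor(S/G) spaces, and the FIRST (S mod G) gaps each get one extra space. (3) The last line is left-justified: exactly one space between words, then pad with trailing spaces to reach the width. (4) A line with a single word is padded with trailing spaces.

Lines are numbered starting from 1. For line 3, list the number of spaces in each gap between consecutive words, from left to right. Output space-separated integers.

Answer: 5

Derivation:
Line 1: ['valley', 'snow', 'fire'] (min_width=16, slack=2)
Line 2: ['dust', 'sand', 'open'] (min_width=14, slack=4)
Line 3: ['matrix', 'chapter'] (min_width=14, slack=4)
Line 4: ['pencil', 'robot'] (min_width=12, slack=6)
Line 5: ['silver', 'box', 'cold'] (min_width=15, slack=3)
Line 6: ['give', 'table', 'been'] (min_width=15, slack=3)
Line 7: ['refreshing'] (min_width=10, slack=8)
Line 8: ['blackboard', 'vector'] (min_width=17, slack=1)
Line 9: ['so', 'refreshing'] (min_width=13, slack=5)
Line 10: ['island', 'emerald'] (min_width=14, slack=4)
Line 11: ['architect', 'tower'] (min_width=15, slack=3)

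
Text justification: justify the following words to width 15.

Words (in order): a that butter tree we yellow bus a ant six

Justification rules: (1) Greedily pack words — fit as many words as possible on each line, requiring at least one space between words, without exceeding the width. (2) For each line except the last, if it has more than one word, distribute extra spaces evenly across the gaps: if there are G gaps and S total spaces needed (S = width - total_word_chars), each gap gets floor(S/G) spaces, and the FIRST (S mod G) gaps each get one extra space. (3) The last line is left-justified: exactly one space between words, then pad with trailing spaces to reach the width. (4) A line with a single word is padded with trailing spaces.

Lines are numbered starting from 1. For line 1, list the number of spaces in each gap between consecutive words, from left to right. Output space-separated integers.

Answer: 2 2

Derivation:
Line 1: ['a', 'that', 'butter'] (min_width=13, slack=2)
Line 2: ['tree', 'we', 'yellow'] (min_width=14, slack=1)
Line 3: ['bus', 'a', 'ant', 'six'] (min_width=13, slack=2)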